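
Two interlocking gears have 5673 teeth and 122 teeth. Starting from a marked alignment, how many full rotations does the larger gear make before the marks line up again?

2 rotations

All finish a whole number of cycles simultaneously at t = LCM of the periods.
5673 = 3 × 31 × 61
122 = 2 × 61
LCM(5673, 122) = 2 × 3 × 31 × 61 = 11346.
Rotations for period 5673: 11346 / 5673 = 2.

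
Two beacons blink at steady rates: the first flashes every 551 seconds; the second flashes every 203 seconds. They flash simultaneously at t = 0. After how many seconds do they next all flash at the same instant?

3857 seconds

We need the least common multiple of the intervals.
551 = 19 × 29
203 = 7 × 29
LCM(551, 203) = 7 × 19 × 29 = 3857.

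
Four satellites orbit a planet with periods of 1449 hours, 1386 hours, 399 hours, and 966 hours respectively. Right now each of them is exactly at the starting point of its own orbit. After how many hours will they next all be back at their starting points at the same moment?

605682 hours

We need the least common multiple of the intervals.
1449 = 3^2 × 7 × 23
1386 = 2 × 3^2 × 7 × 11
399 = 3 × 7 × 19
966 = 2 × 3 × 7 × 23
LCM(1449, 1386, 399, 966) = 2 × 3^2 × 7 × 11 × 19 × 23 = 605682.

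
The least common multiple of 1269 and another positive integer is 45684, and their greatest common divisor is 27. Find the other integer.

gcd × lcm = product of the two integers, so the other integer is (27 × 45684) / 1269 = 972.

972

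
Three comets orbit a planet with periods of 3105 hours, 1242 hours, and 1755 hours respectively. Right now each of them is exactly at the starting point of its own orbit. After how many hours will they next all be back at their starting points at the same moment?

We need the least common multiple of the intervals.
3105 = 3^3 × 5 × 23
1242 = 2 × 3^3 × 23
1755 = 3^3 × 5 × 13
LCM(3105, 1242, 1755) = 2 × 3^3 × 5 × 13 × 23 = 80730.

80730 hours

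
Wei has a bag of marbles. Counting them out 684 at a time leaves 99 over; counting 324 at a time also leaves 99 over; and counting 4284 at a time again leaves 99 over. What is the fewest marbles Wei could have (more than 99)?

N − 99 must be a common multiple of 684, 324, and 4284.
684 = 2^2 × 3^2 × 19
324 = 2^2 × 3^4
4284 = 2^2 × 3^2 × 7 × 17
LCM(684, 324, 4284) = 2^2 × 3^4 × 7 × 17 × 19 = 732564.
Smallest N > 99 is LCM + 99 = 732564 + 99 = 732663.

732663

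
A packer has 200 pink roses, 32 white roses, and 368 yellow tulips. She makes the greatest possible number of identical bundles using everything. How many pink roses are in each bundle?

25

Number of bundles = gcd(200, 32, 368).
200 = 2^3 × 5^2
32 = 2^5
368 = 2^4 × 23
gcd(200, 32, 368) = 2^3 = 8.
pink roses per bundle = 200 / 8 = 25.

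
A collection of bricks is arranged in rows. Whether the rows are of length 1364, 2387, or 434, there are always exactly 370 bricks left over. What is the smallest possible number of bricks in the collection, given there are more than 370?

9918

N − 370 must be a common multiple of 1364, 2387, and 434.
1364 = 2^2 × 11 × 31
2387 = 7 × 11 × 31
434 = 2 × 7 × 31
LCM(1364, 2387, 434) = 2^2 × 7 × 11 × 31 = 9548.
Smallest N > 370 is LCM + 370 = 9548 + 370 = 9918.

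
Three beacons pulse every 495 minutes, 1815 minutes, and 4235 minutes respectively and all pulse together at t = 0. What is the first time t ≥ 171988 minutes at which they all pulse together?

190575 minutes

Joint pulses occur at multiples of LCM(495, 1815, 4235).
495 = 3^2 × 5 × 11
1815 = 3 × 5 × 11^2
4235 = 5 × 7 × 11^2
LCM(495, 1815, 4235) = 3^2 × 5 × 7 × 11^2 = 38115.
Smallest multiple of 38115 that is ≥ 171988: ⌈171988/38115⌉ × 38115 = 5 × 38115 = 190575.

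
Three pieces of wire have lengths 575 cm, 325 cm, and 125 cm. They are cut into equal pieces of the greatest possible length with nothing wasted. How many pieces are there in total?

Piece length = gcd(575, 325, 125).
575 = 5^2 × 23
325 = 5^2 × 13
125 = 5^3
gcd(575, 325, 125) = 5^2 = 25.
Total pieces = 575/25 + 325/25 + 125/25 = 23 + 13 + 5 = 41.

41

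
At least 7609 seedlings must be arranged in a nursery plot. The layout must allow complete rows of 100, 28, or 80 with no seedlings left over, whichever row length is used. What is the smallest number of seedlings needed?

The number of seedlings must be a common multiple of 100, 28, and 80, so a multiple of their LCM.
100 = 2^2 × 5^2
28 = 2^2 × 7
80 = 2^4 × 5
LCM(100, 28, 80) = 2^4 × 5^2 × 7 = 2800.
Smallest multiple of 2800 that is ≥ 7609: ⌈7609/2800⌉ × 2800 = 3 × 2800 = 8400.

8400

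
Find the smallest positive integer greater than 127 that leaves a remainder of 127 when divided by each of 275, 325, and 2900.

N − 127 must be a common multiple of 275, 325, and 2900.
275 = 5^2 × 11
325 = 5^2 × 13
2900 = 2^2 × 5^2 × 29
LCM(275, 325, 2900) = 2^2 × 5^2 × 11 × 13 × 29 = 414700.
Smallest N > 127 is LCM + 127 = 414700 + 127 = 414827.

414827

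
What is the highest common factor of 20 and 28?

20 = 2^2 × 5
28 = 2^2 × 7
gcd(20, 28) = 2^2 = 4.

4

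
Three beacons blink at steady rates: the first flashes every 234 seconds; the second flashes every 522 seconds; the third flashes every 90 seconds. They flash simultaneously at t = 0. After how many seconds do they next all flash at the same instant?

The first simultaneous occurrence is after LCM of the individual periods.
234 = 2 × 3^2 × 13
522 = 2 × 3^2 × 29
90 = 2 × 3^2 × 5
LCM(234, 522, 90) = 2 × 3^2 × 5 × 13 × 29 = 33930.

33930 seconds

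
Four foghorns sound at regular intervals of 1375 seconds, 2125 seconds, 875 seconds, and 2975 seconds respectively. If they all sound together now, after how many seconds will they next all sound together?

163625 seconds

We need the least common multiple of the intervals.
1375 = 5^3 × 11
2125 = 5^3 × 17
875 = 5^3 × 7
2975 = 5^2 × 7 × 17
LCM(1375, 2125, 875, 2975) = 5^3 × 7 × 11 × 17 = 163625.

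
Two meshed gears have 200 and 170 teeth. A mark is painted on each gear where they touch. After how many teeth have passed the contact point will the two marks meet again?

They coincide at every common multiple of the periods; the first is the LCM.
200 = 2^3 × 5^2
170 = 2 × 5 × 17
LCM(200, 170) = 2^3 × 5^2 × 17 = 3400.

3400 teeth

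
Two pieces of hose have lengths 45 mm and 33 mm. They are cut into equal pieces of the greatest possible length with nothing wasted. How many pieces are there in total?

Piece length = gcd(45, 33).
45 = 3^2 × 5
33 = 3 × 11
gcd(45, 33) = 3.
Total pieces = 45/3 + 33/3 = 15 + 11 = 26.

26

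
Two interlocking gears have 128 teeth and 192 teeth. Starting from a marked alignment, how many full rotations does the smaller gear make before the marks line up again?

3 rotations

All finish a whole number of cycles simultaneously at t = LCM of the periods.
128 = 2^7
192 = 2^6 × 3
LCM(128, 192) = 2^7 × 3 = 384.
Rotations for period 128: 384 / 128 = 3.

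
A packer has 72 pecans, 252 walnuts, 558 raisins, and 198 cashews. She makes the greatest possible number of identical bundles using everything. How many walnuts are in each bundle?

14

Number of bundles = gcd(72, 252, 558, 198).
72 = 2^3 × 3^2
252 = 2^2 × 3^2 × 7
558 = 2 × 3^2 × 31
198 = 2 × 3^2 × 11
gcd(72, 252, 558, 198) = 2 × 3^2 = 18.
walnuts per bundle = 252 / 18 = 14.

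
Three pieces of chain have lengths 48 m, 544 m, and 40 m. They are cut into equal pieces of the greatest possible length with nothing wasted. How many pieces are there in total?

79

Piece length = gcd(48, 544, 40).
48 = 2^4 × 3
544 = 2^5 × 17
40 = 2^3 × 5
gcd(48, 544, 40) = 2^3 = 8.
Total pieces = 48/8 + 544/8 + 40/8 = 6 + 68 + 5 = 79.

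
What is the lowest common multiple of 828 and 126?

828 = 2^2 × 3^2 × 23
126 = 2 × 3^2 × 7
LCM(828, 126) = 2^2 × 3^2 × 7 × 23 = 5796.

5796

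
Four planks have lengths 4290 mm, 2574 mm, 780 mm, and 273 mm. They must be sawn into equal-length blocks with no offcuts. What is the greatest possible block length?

39 mm

The block length must divide every plank, so the greatest is gcd(4290, 2574, 780, 273).
4290 = 2 × 3 × 5 × 11 × 13
2574 = 2 × 3^2 × 11 × 13
780 = 2^2 × 3 × 5 × 13
273 = 3 × 7 × 13
gcd(4290, 2574, 780, 273) = 3 × 13 = 39.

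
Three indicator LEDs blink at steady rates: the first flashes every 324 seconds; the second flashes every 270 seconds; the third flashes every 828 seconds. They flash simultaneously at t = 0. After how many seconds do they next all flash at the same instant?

37260 seconds

They coincide at every common multiple of the periods; the first is the LCM.
324 = 2^2 × 3^4
270 = 2 × 3^3 × 5
828 = 2^2 × 3^2 × 23
LCM(324, 270, 828) = 2^2 × 3^4 × 5 × 23 = 37260.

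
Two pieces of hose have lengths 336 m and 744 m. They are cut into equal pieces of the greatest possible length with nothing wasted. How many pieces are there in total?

Piece length = gcd(336, 744).
336 = 2^4 × 3 × 7
744 = 2^3 × 3 × 31
gcd(336, 744) = 2^3 × 3 = 24.
Total pieces = 336/24 + 744/24 = 14 + 31 = 45.

45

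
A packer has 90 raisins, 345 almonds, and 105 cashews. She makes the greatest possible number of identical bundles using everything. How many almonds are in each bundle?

23

Number of bundles = gcd(90, 345, 105).
90 = 2 × 3^2 × 5
345 = 3 × 5 × 23
105 = 3 × 5 × 7
gcd(90, 345, 105) = 3 × 5 = 15.
almonds per bundle = 345 / 15 = 23.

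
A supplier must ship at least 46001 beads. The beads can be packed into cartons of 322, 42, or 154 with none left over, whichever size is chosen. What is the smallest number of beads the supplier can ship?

The number of beads must be a common multiple of 322, 42, and 154, so a multiple of their LCM.
322 = 2 × 7 × 23
42 = 2 × 3 × 7
154 = 2 × 7 × 11
LCM(322, 42, 154) = 2 × 3 × 7 × 11 × 23 = 10626.
Smallest multiple of 10626 that is ≥ 46001: ⌈46001/10626⌉ × 10626 = 5 × 10626 = 53130.

53130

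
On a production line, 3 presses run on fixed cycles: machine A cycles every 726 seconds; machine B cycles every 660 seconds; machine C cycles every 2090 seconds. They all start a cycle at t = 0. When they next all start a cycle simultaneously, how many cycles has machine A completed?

All finish a whole number of cycles simultaneously at t = LCM of the periods.
726 = 2 × 3 × 11^2
660 = 2^2 × 3 × 5 × 11
2090 = 2 × 5 × 11 × 19
LCM(726, 660, 2090) = 2^2 × 3 × 5 × 11^2 × 19 = 137940.
Cycles for period 726: 137940 / 726 = 190.

190 cycles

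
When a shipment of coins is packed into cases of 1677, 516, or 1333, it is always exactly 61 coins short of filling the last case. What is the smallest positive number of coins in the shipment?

Being 61 short of a full case of size k means N ≡ −61 (mod k), i.e. N + 61 is a multiple of each size.
1677 = 3 × 13 × 43
516 = 2^2 × 3 × 43
1333 = 31 × 43
LCM(1677, 516, 1333) = 2^2 × 3 × 13 × 31 × 43 = 207948.
Smallest positive N is 207948 − 61 = 207887.

207887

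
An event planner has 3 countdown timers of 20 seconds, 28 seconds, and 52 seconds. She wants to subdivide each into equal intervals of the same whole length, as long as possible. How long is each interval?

The interval must divide each timer length; the longest such is the gcd.
20 = 2^2 × 5
28 = 2^2 × 7
52 = 2^2 × 13
gcd(20, 28, 52) = 2^2 = 4.

4 seconds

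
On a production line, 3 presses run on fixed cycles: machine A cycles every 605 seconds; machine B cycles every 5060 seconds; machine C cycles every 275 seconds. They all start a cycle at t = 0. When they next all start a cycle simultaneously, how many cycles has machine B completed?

All finish a whole number of cycles simultaneously at t = LCM of the periods.
605 = 5 × 11^2
5060 = 2^2 × 5 × 11 × 23
275 = 5^2 × 11
LCM(605, 5060, 275) = 2^2 × 5^2 × 11^2 × 23 = 278300.
Cycles for period 5060: 278300 / 5060 = 55.

55 cycles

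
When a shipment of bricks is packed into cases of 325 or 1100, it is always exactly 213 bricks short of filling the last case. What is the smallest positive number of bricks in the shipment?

14087

Being 213 short of a full case of size k means N ≡ −213 (mod k), i.e. N + 213 is a multiple of each size.
325 = 5^2 × 13
1100 = 2^2 × 5^2 × 11
LCM(325, 1100) = 2^2 × 5^2 × 11 × 13 = 14300.
Smallest positive N is 14300 − 213 = 14087.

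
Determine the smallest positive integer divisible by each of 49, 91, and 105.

9555

49 = 7^2
91 = 7 × 13
105 = 3 × 5 × 7
LCM(49, 91, 105) = 3 × 5 × 7^2 × 13 = 9555.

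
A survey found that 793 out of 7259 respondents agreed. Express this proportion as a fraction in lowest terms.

13/119

793 = 13 × 61
7259 = 7 × 17 × 61
gcd(793, 7259) = 61.
Divide numerator and denominator by 61: 793/7259 = 13/119.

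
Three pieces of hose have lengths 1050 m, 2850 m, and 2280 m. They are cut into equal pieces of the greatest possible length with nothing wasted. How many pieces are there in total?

206

Piece length = gcd(1050, 2850, 2280).
1050 = 2 × 3 × 5^2 × 7
2850 = 2 × 3 × 5^2 × 19
2280 = 2^3 × 3 × 5 × 19
gcd(1050, 2850, 2280) = 2 × 3 × 5 = 30.
Total pieces = 1050/30 + 2850/30 + 2280/30 = 35 + 95 + 76 = 206.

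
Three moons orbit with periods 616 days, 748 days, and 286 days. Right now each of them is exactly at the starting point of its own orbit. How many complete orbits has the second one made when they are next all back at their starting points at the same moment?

They are all back at their starting positions together after one LCM of the periods.
616 = 2^3 × 7 × 11
748 = 2^2 × 11 × 17
286 = 2 × 11 × 13
LCM(616, 748, 286) = 2^3 × 7 × 11 × 13 × 17 = 136136.
Orbits for period 748: 136136 / 748 = 182.

182 orbits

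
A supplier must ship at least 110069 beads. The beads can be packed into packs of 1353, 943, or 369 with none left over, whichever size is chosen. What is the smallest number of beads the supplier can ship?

The number of beads must be a common multiple of 1353, 943, and 369, so a multiple of their LCM.
1353 = 3 × 11 × 41
943 = 23 × 41
369 = 3^2 × 41
LCM(1353, 943, 369) = 3^2 × 11 × 23 × 41 = 93357.
Smallest multiple of 93357 that is ≥ 110069: ⌈110069/93357⌉ × 93357 = 2 × 93357 = 186714.

186714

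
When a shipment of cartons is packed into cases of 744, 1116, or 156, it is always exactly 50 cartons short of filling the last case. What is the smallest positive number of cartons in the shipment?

Being 50 short of a full case of size k means N ≡ −50 (mod k), i.e. N + 50 is a multiple of each size.
744 = 2^3 × 3 × 31
1116 = 2^2 × 3^2 × 31
156 = 2^2 × 3 × 13
LCM(744, 1116, 156) = 2^3 × 3^2 × 13 × 31 = 29016.
Smallest positive N is 29016 − 50 = 28966.

28966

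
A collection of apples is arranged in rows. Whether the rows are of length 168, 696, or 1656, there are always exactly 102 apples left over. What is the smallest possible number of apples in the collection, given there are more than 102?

N − 102 must be a common multiple of 168, 696, and 1656.
168 = 2^3 × 3 × 7
696 = 2^3 × 3 × 29
1656 = 2^3 × 3^2 × 23
LCM(168, 696, 1656) = 2^3 × 3^2 × 7 × 23 × 29 = 336168.
Smallest N > 102 is LCM + 102 = 336168 + 102 = 336270.

336270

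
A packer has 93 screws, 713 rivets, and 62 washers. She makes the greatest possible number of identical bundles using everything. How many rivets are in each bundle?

23

Number of bundles = gcd(93, 713, 62).
93 = 3 × 31
713 = 23 × 31
62 = 2 × 31
gcd(93, 713, 62) = 31.
rivets per bundle = 713 / 31 = 23.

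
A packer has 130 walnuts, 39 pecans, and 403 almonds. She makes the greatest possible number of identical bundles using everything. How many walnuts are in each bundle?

10

Number of bundles = gcd(130, 39, 403).
130 = 2 × 5 × 13
39 = 3 × 13
403 = 13 × 31
gcd(130, 39, 403) = 13.
walnuts per bundle = 130 / 13 = 10.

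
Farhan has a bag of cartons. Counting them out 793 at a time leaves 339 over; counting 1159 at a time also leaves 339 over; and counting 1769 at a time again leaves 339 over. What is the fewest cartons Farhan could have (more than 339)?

N − 339 must be a common multiple of 793, 1159, and 1769.
793 = 13 × 61
1159 = 19 × 61
1769 = 29 × 61
LCM(793, 1159, 1769) = 13 × 19 × 29 × 61 = 436943.
Smallest N > 339 is LCM + 339 = 436943 + 339 = 437282.

437282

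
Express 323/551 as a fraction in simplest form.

323 = 17 × 19
551 = 19 × 29
gcd(323, 551) = 19.
Divide numerator and denominator by 19: 323/551 = 17/29.

17/29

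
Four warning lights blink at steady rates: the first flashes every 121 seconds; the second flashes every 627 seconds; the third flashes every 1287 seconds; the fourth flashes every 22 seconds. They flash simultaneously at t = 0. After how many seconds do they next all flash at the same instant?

The first simultaneous occurrence is after LCM of the individual periods.
121 = 11^2
627 = 3 × 11 × 19
1287 = 3^2 × 11 × 13
22 = 2 × 11
LCM(121, 627, 1287, 22) = 2 × 3^2 × 11^2 × 13 × 19 = 537966.

537966 seconds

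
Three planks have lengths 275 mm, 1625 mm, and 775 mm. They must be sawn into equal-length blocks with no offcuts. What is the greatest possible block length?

25 mm

The block length must divide every plank, so the greatest is gcd(275, 1625, 775).
275 = 5^2 × 11
1625 = 5^3 × 13
775 = 5^2 × 31
gcd(275, 1625, 775) = 5^2 = 25.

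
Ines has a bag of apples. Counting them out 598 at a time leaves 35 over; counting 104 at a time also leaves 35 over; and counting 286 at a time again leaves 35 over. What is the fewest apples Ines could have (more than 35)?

26347

N − 35 must be a common multiple of 598, 104, and 286.
598 = 2 × 13 × 23
104 = 2^3 × 13
286 = 2 × 11 × 13
LCM(598, 104, 286) = 2^3 × 11 × 13 × 23 = 26312.
Smallest N > 35 is LCM + 35 = 26312 + 35 = 26347.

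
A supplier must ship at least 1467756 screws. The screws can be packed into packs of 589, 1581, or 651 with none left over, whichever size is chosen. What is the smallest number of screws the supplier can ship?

The number of screws must be a common multiple of 589, 1581, and 651, so a multiple of their LCM.
589 = 19 × 31
1581 = 3 × 17 × 31
651 = 3 × 7 × 31
LCM(589, 1581, 651) = 3 × 7 × 17 × 19 × 31 = 210273.
Smallest multiple of 210273 that is ≥ 1467756: ⌈1467756/210273⌉ × 210273 = 7 × 210273 = 1471911.

1471911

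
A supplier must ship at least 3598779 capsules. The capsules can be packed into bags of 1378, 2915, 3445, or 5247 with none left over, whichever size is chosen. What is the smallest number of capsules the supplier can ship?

4092660

The number of capsules must be a common multiple of 1378, 2915, 3445, and 5247, so a multiple of their LCM.
1378 = 2 × 13 × 53
2915 = 5 × 11 × 53
3445 = 5 × 13 × 53
5247 = 3^2 × 11 × 53
LCM(1378, 2915, 3445, 5247) = 2 × 3^2 × 5 × 11 × 13 × 53 = 682110.
Smallest multiple of 682110 that is ≥ 3598779: ⌈3598779/682110⌉ × 682110 = 6 × 682110 = 4092660.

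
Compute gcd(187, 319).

11

187 = 11 × 17
319 = 11 × 29
gcd(187, 319) = 11.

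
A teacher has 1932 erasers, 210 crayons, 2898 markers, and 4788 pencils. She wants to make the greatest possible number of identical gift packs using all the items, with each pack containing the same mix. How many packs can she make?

The pack count must divide each quantity, so the greatest is gcd(1932, 210, 2898, 4788).
1932 = 2^2 × 3 × 7 × 23
210 = 2 × 3 × 5 × 7
2898 = 2 × 3^2 × 7 × 23
4788 = 2^2 × 3^2 × 7 × 19
gcd(1932, 210, 2898, 4788) = 2 × 3 × 7 = 42.

42 packs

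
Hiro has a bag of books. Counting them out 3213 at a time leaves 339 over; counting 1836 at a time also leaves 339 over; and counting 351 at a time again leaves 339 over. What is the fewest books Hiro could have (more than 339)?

167415

N − 339 must be a common multiple of 3213, 1836, and 351.
3213 = 3^3 × 7 × 17
1836 = 2^2 × 3^3 × 17
351 = 3^3 × 13
LCM(3213, 1836, 351) = 2^2 × 3^3 × 7 × 13 × 17 = 167076.
Smallest N > 339 is LCM + 339 = 167076 + 339 = 167415.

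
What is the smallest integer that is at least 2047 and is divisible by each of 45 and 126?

The integer must be a common multiple of 45 and 126, so a multiple of their LCM.
45 = 3^2 × 5
126 = 2 × 3^2 × 7
LCM(45, 126) = 2 × 3^2 × 5 × 7 = 630.
Smallest multiple of 630 that is ≥ 2047: ⌈2047/630⌉ × 630 = 4 × 630 = 2520.

2520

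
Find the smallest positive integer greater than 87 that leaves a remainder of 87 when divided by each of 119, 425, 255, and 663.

N − 87 must be a common multiple of 119, 425, 255, and 663.
119 = 7 × 17
425 = 5^2 × 17
255 = 3 × 5 × 17
663 = 3 × 13 × 17
LCM(119, 425, 255, 663) = 3 × 5^2 × 7 × 13 × 17 = 116025.
Smallest N > 87 is LCM + 87 = 116025 + 87 = 116112.

116112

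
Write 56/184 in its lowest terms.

7/23

56 = 2^3 × 7
184 = 2^3 × 23
gcd(56, 184) = 2^3 = 8.
Divide numerator and denominator by 8: 56/184 = 7/23.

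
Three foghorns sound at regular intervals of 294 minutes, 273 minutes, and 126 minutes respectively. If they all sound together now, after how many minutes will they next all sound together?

11466 minutes

The first simultaneous occurrence is after LCM of the individual periods.
294 = 2 × 3 × 7^2
273 = 3 × 7 × 13
126 = 2 × 3^2 × 7
LCM(294, 273, 126) = 2 × 3^2 × 7^2 × 13 = 11466.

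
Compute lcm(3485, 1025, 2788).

3485 = 5 × 17 × 41
1025 = 5^2 × 41
2788 = 2^2 × 17 × 41
LCM(3485, 1025, 2788) = 2^2 × 5^2 × 17 × 41 = 69700.

69700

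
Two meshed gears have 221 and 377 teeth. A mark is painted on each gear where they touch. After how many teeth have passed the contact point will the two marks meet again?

6409 teeth

We need the least common multiple of the intervals.
221 = 13 × 17
377 = 13 × 29
LCM(221, 377) = 13 × 17 × 29 = 6409.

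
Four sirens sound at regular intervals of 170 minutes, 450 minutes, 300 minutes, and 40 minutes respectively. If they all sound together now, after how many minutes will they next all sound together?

They coincide at every common multiple of the periods; the first is the LCM.
170 = 2 × 5 × 17
450 = 2 × 3^2 × 5^2
300 = 2^2 × 3 × 5^2
40 = 2^3 × 5
LCM(170, 450, 300, 40) = 2^3 × 3^2 × 5^2 × 17 = 30600.

30600 minutes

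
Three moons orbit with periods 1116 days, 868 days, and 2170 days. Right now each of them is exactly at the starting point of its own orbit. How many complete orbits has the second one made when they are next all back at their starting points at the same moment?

All finish a whole number of cycles simultaneously at t = LCM of the periods.
1116 = 2^2 × 3^2 × 31
868 = 2^2 × 7 × 31
2170 = 2 × 5 × 7 × 31
LCM(1116, 868, 2170) = 2^2 × 3^2 × 5 × 7 × 31 = 39060.
Orbits for period 868: 39060 / 868 = 45.

45 orbits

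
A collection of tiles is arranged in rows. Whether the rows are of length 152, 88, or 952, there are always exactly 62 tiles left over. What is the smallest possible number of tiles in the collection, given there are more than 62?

N − 62 must be a common multiple of 152, 88, and 952.
152 = 2^3 × 19
88 = 2^3 × 11
952 = 2^3 × 7 × 17
LCM(152, 88, 952) = 2^3 × 7 × 11 × 17 × 19 = 198968.
Smallest N > 62 is LCM + 62 = 198968 + 62 = 199030.

199030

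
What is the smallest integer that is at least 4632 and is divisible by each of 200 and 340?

6800

The integer must be a common multiple of 200 and 340, so a multiple of their LCM.
200 = 2^3 × 5^2
340 = 2^2 × 5 × 17
LCM(200, 340) = 2^3 × 5^2 × 17 = 3400.
Smallest multiple of 3400 that is ≥ 4632: ⌈4632/3400⌉ × 3400 = 2 × 3400 = 6800.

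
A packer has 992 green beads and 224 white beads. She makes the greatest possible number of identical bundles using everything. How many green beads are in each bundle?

Number of bundles = gcd(992, 224).
992 = 2^5 × 31
224 = 2^5 × 7
gcd(992, 224) = 2^5 = 32.
green beads per bundle = 992 / 32 = 31.

31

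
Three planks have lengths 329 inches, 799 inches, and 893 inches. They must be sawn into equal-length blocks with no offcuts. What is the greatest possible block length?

This is the greatest common divisor of 329, 799, and 893.
329 = 7 × 47
799 = 17 × 47
893 = 19 × 47
gcd(329, 799, 893) = 47.

47 inches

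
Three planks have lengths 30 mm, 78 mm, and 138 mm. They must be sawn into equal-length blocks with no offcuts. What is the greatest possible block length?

6 mm

This is the greatest common divisor of 30, 78, and 138.
30 = 2 × 3 × 5
78 = 2 × 3 × 13
138 = 2 × 3 × 23
gcd(30, 78, 138) = 2 × 3 = 6.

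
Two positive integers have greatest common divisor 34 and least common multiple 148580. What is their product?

For any two positive integers, gcd × lcm = product = 34 × 148580 = 5051720.

5051720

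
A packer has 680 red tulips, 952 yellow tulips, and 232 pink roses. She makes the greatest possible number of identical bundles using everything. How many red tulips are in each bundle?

85

Number of bundles = gcd(680, 952, 232).
680 = 2^3 × 5 × 17
952 = 2^3 × 7 × 17
232 = 2^3 × 29
gcd(680, 952, 232) = 2^3 = 8.
red tulips per bundle = 680 / 8 = 85.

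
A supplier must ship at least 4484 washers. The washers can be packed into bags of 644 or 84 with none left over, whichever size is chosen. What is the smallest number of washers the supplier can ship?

The number of washers must be a common multiple of 644 and 84, so a multiple of their LCM.
644 = 2^2 × 7 × 23
84 = 2^2 × 3 × 7
LCM(644, 84) = 2^2 × 3 × 7 × 23 = 1932.
Smallest multiple of 1932 that is ≥ 4484: ⌈4484/1932⌉ × 1932 = 3 × 1932 = 5796.

5796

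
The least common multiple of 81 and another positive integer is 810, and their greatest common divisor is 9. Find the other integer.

gcd × lcm = product of the two integers, so the other integer is (9 × 810) / 81 = 90.

90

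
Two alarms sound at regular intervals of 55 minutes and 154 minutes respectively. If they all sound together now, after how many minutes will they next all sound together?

We need the least common multiple of the intervals.
55 = 5 × 11
154 = 2 × 7 × 11
LCM(55, 154) = 2 × 5 × 7 × 11 = 770.

770 minutes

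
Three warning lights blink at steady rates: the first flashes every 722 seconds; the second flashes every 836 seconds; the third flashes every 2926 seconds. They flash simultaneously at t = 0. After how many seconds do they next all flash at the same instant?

The first simultaneous occurrence is after LCM of the individual periods.
722 = 2 × 19^2
836 = 2^2 × 11 × 19
2926 = 2 × 7 × 11 × 19
LCM(722, 836, 2926) = 2^2 × 7 × 11 × 19^2 = 111188.

111188 seconds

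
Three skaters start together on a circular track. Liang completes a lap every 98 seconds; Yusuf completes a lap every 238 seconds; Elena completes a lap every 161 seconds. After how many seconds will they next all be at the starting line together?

They coincide at every common multiple of the periods; the first is the LCM.
98 = 2 × 7^2
238 = 2 × 7 × 17
161 = 7 × 23
LCM(98, 238, 161) = 2 × 7^2 × 17 × 23 = 38318.

38318 seconds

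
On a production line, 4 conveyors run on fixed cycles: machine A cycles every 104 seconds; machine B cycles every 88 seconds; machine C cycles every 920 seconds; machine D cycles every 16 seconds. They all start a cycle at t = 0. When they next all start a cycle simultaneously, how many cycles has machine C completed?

The first common completion time is the LCM of the periods.
104 = 2^3 × 13
88 = 2^3 × 11
920 = 2^3 × 5 × 23
16 = 2^4
LCM(104, 88, 920, 16) = 2^4 × 5 × 11 × 13 × 23 = 263120.
Cycles for period 920: 263120 / 920 = 286.

286 cycles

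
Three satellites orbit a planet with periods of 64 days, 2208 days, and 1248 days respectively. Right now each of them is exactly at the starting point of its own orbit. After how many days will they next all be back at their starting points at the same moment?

57408 days

They coincide at every common multiple of the periods; the first is the LCM.
64 = 2^6
2208 = 2^5 × 3 × 23
1248 = 2^5 × 3 × 13
LCM(64, 2208, 1248) = 2^6 × 3 × 13 × 23 = 57408.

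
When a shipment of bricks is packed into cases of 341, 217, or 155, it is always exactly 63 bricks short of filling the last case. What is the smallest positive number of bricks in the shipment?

11872

Being 63 short of a full case of size k means N ≡ −63 (mod k), i.e. N + 63 is a multiple of each size.
341 = 11 × 31
217 = 7 × 31
155 = 5 × 31
LCM(341, 217, 155) = 5 × 7 × 11 × 31 = 11935.
Smallest positive N is 11935 − 63 = 11872.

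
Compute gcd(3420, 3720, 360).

60

3420 = 2^2 × 3^2 × 5 × 19
3720 = 2^3 × 3 × 5 × 31
360 = 2^3 × 3^2 × 5
gcd(3420, 3720, 360) = 2^2 × 3 × 5 = 60.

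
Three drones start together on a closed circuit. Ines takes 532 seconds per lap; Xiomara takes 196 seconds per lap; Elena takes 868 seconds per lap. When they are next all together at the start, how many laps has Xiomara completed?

They are all back at their starting positions together after one LCM of the periods.
532 = 2^2 × 7 × 19
196 = 2^2 × 7^2
868 = 2^2 × 7 × 31
LCM(532, 196, 868) = 2^2 × 7^2 × 19 × 31 = 115444.
Laps for period 196: 115444 / 196 = 589.

589 laps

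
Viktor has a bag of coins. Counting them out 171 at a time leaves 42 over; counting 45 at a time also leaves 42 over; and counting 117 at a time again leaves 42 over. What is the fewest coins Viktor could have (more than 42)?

11157

N − 42 must be a common multiple of 171, 45, and 117.
171 = 3^2 × 19
45 = 3^2 × 5
117 = 3^2 × 13
LCM(171, 45, 117) = 3^2 × 5 × 13 × 19 = 11115.
Smallest N > 42 is LCM + 42 = 11115 + 42 = 11157.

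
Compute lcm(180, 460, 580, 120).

240120

180 = 2^2 × 3^2 × 5
460 = 2^2 × 5 × 23
580 = 2^2 × 5 × 29
120 = 2^3 × 3 × 5
LCM(180, 460, 580, 120) = 2^3 × 3^2 × 5 × 23 × 29 = 240120.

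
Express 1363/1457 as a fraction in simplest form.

1363 = 29 × 47
1457 = 31 × 47
gcd(1363, 1457) = 47.
Divide numerator and denominator by 47: 1363/1457 = 29/31.

29/31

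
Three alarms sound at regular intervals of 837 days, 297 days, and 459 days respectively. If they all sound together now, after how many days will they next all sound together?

156519 days

We need the least common multiple of the intervals.
837 = 3^3 × 31
297 = 3^3 × 11
459 = 3^3 × 17
LCM(837, 297, 459) = 3^3 × 11 × 17 × 31 = 156519.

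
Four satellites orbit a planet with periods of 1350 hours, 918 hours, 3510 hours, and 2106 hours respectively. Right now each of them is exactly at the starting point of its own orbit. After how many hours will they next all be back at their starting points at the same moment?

895050 hours

We need the least common multiple of the intervals.
1350 = 2 × 3^3 × 5^2
918 = 2 × 3^3 × 17
3510 = 2 × 3^3 × 5 × 13
2106 = 2 × 3^4 × 13
LCM(1350, 918, 3510, 2106) = 2 × 3^4 × 5^2 × 13 × 17 = 895050.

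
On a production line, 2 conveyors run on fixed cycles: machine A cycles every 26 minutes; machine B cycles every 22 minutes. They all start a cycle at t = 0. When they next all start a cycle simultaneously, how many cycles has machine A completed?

The first common completion time is the LCM of the periods.
26 = 2 × 13
22 = 2 × 11
LCM(26, 22) = 2 × 11 × 13 = 286.
Cycles for period 26: 286 / 26 = 11.

11 cycles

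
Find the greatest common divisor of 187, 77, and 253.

11

187 = 11 × 17
77 = 7 × 11
253 = 11 × 23
gcd(187, 77, 253) = 11.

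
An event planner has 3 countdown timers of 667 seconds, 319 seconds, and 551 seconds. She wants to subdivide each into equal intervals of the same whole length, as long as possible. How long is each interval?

The interval must divide each timer length; the longest such is the gcd.
667 = 23 × 29
319 = 11 × 29
551 = 19 × 29
gcd(667, 319, 551) = 29.

29 seconds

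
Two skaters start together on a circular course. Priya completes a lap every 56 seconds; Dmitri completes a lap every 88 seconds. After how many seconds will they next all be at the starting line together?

We need the least common multiple of the intervals.
56 = 2^3 × 7
88 = 2^3 × 11
LCM(56, 88) = 2^3 × 7 × 11 = 616.

616 seconds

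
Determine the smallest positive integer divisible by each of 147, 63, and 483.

10143

147 = 3 × 7^2
63 = 3^2 × 7
483 = 3 × 7 × 23
LCM(147, 63, 483) = 3^2 × 7^2 × 23 = 10143.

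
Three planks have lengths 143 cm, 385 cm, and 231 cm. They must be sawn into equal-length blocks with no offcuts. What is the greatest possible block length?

The block length must divide every plank, so the greatest is gcd(143, 385, 231).
143 = 11 × 13
385 = 5 × 7 × 11
231 = 3 × 7 × 11
gcd(143, 385, 231) = 11.

11 cm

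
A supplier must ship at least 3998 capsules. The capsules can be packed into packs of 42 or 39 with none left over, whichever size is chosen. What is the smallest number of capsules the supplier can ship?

4368

The number of capsules must be a common multiple of 42 and 39, so a multiple of their LCM.
42 = 2 × 3 × 7
39 = 3 × 13
LCM(42, 39) = 2 × 3 × 7 × 13 = 546.
Smallest multiple of 546 that is ≥ 3998: ⌈3998/546⌉ × 546 = 8 × 546 = 4368.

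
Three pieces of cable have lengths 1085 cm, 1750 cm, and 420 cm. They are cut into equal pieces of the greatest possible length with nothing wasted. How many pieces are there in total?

93

Piece length = gcd(1085, 1750, 420).
1085 = 5 × 7 × 31
1750 = 2 × 5^3 × 7
420 = 2^2 × 3 × 5 × 7
gcd(1085, 1750, 420) = 5 × 7 = 35.
Total pieces = 1085/35 + 1750/35 + 420/35 = 31 + 50 + 12 = 93.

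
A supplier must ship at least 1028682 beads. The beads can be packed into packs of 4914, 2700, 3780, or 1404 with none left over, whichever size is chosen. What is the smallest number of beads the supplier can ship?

1228500

The number of beads must be a common multiple of 4914, 2700, 3780, and 1404, so a multiple of their LCM.
4914 = 2 × 3^3 × 7 × 13
2700 = 2^2 × 3^3 × 5^2
3780 = 2^2 × 3^3 × 5 × 7
1404 = 2^2 × 3^3 × 13
LCM(4914, 2700, 3780, 1404) = 2^2 × 3^3 × 5^2 × 7 × 13 = 245700.
Smallest multiple of 245700 that is ≥ 1028682: ⌈1028682/245700⌉ × 245700 = 5 × 245700 = 1228500.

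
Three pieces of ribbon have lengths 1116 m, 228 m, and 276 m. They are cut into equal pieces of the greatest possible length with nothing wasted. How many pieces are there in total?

135

Piece length = gcd(1116, 228, 276).
1116 = 2^2 × 3^2 × 31
228 = 2^2 × 3 × 19
276 = 2^2 × 3 × 23
gcd(1116, 228, 276) = 2^2 × 3 = 12.
Total pieces = 1116/12 + 228/12 + 276/12 = 93 + 19 + 23 = 135.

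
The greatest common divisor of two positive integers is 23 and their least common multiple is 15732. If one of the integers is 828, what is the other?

437

For two integers, gcd × lcm = product, so the other is (23 × 15732) / 828 = 361836 / 828 = 437.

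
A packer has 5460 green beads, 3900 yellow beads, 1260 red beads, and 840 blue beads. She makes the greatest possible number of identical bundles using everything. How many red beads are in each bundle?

21

Number of bundles = gcd(5460, 3900, 1260, 840).
5460 = 2^2 × 3 × 5 × 7 × 13
3900 = 2^2 × 3 × 5^2 × 13
1260 = 2^2 × 3^2 × 5 × 7
840 = 2^3 × 3 × 5 × 7
gcd(5460, 3900, 1260, 840) = 2^2 × 3 × 5 = 60.
red beads per bundle = 1260 / 60 = 21.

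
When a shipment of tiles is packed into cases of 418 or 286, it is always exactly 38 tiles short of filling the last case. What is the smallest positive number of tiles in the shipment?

Being 38 short of a full case of size k means N ≡ −38 (mod k), i.e. N + 38 is a multiple of each size.
418 = 2 × 11 × 19
286 = 2 × 11 × 13
LCM(418, 286) = 2 × 11 × 13 × 19 = 5434.
Smallest positive N is 5434 − 38 = 5396.

5396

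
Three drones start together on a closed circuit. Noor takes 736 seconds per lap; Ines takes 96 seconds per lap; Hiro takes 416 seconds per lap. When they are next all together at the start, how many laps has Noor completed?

39 laps

All finish a whole number of cycles simultaneously at t = LCM of the periods.
736 = 2^5 × 23
96 = 2^5 × 3
416 = 2^5 × 13
LCM(736, 96, 416) = 2^5 × 3 × 13 × 23 = 28704.
Laps for period 736: 28704 / 736 = 39.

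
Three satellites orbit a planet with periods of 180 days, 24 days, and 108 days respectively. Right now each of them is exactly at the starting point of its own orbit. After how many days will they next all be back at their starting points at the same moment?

1080 days

The first simultaneous occurrence is after LCM of the individual periods.
180 = 2^2 × 3^2 × 5
24 = 2^3 × 3
108 = 2^2 × 3^3
LCM(180, 24, 108) = 2^3 × 3^3 × 5 = 1080.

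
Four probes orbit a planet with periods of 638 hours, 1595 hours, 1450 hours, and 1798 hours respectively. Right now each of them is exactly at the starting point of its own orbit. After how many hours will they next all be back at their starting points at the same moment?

494450 hours

They coincide at every common multiple of the periods; the first is the LCM.
638 = 2 × 11 × 29
1595 = 5 × 11 × 29
1450 = 2 × 5^2 × 29
1798 = 2 × 29 × 31
LCM(638, 1595, 1450, 1798) = 2 × 5^2 × 11 × 29 × 31 = 494450.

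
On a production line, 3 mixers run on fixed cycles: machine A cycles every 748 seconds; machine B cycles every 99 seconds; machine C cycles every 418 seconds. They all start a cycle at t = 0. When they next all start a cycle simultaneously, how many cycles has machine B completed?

All finish a whole number of cycles simultaneously at t = LCM of the periods.
748 = 2^2 × 11 × 17
99 = 3^2 × 11
418 = 2 × 11 × 19
LCM(748, 99, 418) = 2^2 × 3^2 × 11 × 17 × 19 = 127908.
Cycles for period 99: 127908 / 99 = 1292.

1292 cycles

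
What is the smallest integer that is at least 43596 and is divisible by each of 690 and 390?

44850

The integer must be a common multiple of 690 and 390, so a multiple of their LCM.
690 = 2 × 3 × 5 × 23
390 = 2 × 3 × 5 × 13
LCM(690, 390) = 2 × 3 × 5 × 13 × 23 = 8970.
Smallest multiple of 8970 that is ≥ 43596: ⌈43596/8970⌉ × 8970 = 5 × 8970 = 44850.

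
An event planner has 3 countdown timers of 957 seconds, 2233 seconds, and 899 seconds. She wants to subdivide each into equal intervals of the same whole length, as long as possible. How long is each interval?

29 seconds

The interval must divide each timer length; the longest such is the gcd.
957 = 3 × 11 × 29
2233 = 7 × 11 × 29
899 = 29 × 31
gcd(957, 2233, 899) = 29.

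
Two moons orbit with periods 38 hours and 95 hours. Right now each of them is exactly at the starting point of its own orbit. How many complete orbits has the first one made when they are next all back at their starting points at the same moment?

They are all back at their starting positions together after one LCM of the periods.
38 = 2 × 19
95 = 5 × 19
LCM(38, 95) = 2 × 5 × 19 = 190.
Orbits for period 38: 190 / 38 = 5.

5 orbits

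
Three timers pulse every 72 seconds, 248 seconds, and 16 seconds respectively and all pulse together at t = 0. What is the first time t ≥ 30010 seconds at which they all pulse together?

31248 seconds

Joint pulses occur at multiples of LCM(72, 248, 16).
72 = 2^3 × 3^2
248 = 2^3 × 31
16 = 2^4
LCM(72, 248, 16) = 2^4 × 3^2 × 31 = 4464.
Smallest multiple of 4464 that is ≥ 30010: ⌈30010/4464⌉ × 4464 = 7 × 4464 = 31248.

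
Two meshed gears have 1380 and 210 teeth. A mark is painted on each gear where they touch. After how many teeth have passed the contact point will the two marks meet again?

The first simultaneous occurrence is after LCM of the individual periods.
1380 = 2^2 × 3 × 5 × 23
210 = 2 × 3 × 5 × 7
LCM(1380, 210) = 2^2 × 3 × 5 × 7 × 23 = 9660.

9660 teeth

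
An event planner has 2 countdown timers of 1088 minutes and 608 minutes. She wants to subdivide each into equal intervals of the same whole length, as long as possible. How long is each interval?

By the Euclidean algorithm:
1088 = 1 × 608 + 480
608 = 1 × 480 + 128
480 = 3 × 128 + 96
128 = 1 × 96 + 32
96 = 3 × 32 + 0
gcd(1088, 608) = 32.

32 minutes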